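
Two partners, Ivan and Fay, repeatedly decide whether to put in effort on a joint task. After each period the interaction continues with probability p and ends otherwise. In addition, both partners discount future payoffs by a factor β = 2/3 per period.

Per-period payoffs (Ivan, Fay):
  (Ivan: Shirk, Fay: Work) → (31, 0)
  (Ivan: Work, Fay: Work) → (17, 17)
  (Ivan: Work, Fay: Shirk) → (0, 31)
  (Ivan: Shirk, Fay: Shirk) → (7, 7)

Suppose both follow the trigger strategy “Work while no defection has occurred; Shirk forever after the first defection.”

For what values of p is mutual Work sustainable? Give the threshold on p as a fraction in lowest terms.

With continuation probability p and discount β, the effective per-period discount factor is βp.
Grim-trigger IC: βp ≥ (31−17)/(31−7) = 7/12.
So p ≥ (7/12)/(2/3) = 7/8.

7/8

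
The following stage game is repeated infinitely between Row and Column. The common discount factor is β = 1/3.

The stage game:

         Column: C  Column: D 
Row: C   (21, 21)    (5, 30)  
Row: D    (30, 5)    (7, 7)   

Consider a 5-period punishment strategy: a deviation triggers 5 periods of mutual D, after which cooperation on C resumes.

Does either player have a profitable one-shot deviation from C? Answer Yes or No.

Yes

IC: β+…+β^5 ≥ (30−21)/(21−7) = 9/14.
At β = 1/3: partial sum = 0.4979 < 0.6429. Cooperation not sustainable.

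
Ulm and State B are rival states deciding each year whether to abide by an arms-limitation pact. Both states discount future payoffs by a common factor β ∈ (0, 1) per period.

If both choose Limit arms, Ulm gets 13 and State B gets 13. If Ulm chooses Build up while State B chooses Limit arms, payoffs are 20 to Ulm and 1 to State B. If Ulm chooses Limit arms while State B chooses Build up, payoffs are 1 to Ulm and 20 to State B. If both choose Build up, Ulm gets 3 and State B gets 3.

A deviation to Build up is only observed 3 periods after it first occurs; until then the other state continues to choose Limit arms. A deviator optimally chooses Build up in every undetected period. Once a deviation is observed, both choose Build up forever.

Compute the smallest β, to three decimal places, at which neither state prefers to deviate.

0.744

Deviating for the 3 undetected periods gains 20−13 = 7 per period over cooperation, then loses 13−3 = 10 per period forever once punishment starts.
Gain: 7(1 + β + … + β^2); loss: 10·β^3/(1−β).
No profitable deviation ⇔ 7(1−β^3) ≤ 10·β^3, i.e. β^3 ≥ 7/(7+10) = 7/17.
Hence β ≥ (7/17)^(1/3) ≈ 0.744.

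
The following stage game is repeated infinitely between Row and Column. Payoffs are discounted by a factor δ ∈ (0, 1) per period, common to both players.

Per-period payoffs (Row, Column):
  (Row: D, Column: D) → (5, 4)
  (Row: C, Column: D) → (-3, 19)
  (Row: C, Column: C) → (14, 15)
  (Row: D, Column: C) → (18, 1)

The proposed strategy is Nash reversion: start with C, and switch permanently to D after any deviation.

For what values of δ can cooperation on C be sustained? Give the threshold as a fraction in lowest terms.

Row: cooperation gives 14 each period; deviation gives 18 once then 5 forever.
  14/(1−δ) ≥ 18 + 5δ/(1−δ) ⇒ δ ≥ 4/13.
Column: cooperation gives 15 each period; deviation gives 19 once then 4 forever.
  δ ≥ 4/15.
Both must hold, so the binding constraint is Row's: δ ≥ 4/13.

4/13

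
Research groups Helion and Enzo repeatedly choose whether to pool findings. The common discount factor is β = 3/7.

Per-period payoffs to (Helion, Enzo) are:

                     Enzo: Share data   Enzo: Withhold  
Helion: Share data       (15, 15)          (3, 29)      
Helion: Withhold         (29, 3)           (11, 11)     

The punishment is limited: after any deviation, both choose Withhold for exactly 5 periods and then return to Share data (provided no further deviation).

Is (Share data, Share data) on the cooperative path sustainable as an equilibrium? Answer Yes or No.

Comparing payoff streams over the 6 periods until play realigns: cooperate → 15(1+β+…+β^5); deviate → 29 + 11(β+…+β^5).
Cooperation is sustained iff (15−11)(β+…+β^5) ≥ 29−15.
β+…+β^5 = 3/7·(1−(3/7)^5)/(1−3/7) = 0.7392, and (29−15)/(15−11) = 3.5000.
0.7392 < 3.5000, so cooperation is not sustainable.

No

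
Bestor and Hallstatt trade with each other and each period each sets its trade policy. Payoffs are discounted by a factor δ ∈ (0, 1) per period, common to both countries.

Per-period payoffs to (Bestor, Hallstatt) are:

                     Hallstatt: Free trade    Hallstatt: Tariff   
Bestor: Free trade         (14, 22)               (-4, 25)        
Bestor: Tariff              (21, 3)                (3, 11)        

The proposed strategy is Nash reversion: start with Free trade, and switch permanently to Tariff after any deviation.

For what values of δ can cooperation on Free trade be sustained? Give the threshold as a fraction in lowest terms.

7/18

Bestor: cooperation gives 14 each period; deviation gives 21 once then 3 forever.
  14/(1−δ) ≥ 21 + 3δ/(1−δ) ⇒ δ ≥ 7/18.
Hallstatt: cooperation gives 22 each period; deviation gives 25 once then 11 forever.
  δ ≥ 3/14.
Both must hold, so the binding constraint is Bestor's: δ ≥ 7/18.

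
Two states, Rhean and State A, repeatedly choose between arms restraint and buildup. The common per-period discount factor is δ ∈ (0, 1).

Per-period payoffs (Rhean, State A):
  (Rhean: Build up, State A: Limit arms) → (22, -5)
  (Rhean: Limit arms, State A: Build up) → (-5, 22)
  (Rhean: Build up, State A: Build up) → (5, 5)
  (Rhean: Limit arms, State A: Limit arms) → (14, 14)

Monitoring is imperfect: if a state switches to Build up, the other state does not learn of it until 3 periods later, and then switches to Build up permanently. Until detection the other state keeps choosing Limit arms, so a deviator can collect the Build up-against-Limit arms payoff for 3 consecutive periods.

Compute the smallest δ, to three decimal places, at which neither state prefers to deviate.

0.778

A deviator earns 22 for 3 periods, then 5 forever; cooperating earns 14 forever. Multiplying the IC by (1−δ):
14 ≥ 22(1−δ^3) + 5δ^3, so 17·δ^3 ≥ 8 and δ^3 ≥ 8/17.
δ ≥ (8/17)^(1/3) ≈ 0.778.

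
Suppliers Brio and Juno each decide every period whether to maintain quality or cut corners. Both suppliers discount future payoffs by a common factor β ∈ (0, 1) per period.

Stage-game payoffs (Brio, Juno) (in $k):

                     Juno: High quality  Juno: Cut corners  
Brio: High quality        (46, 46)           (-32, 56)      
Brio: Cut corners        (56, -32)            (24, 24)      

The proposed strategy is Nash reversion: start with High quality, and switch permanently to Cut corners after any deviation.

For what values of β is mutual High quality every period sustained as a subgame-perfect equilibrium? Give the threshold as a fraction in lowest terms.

46/(1−β) ≥ 56 + 24β/(1−β)
46 ≥ 56 − 32β
β ≥ 10/32 = 5/16.

5/16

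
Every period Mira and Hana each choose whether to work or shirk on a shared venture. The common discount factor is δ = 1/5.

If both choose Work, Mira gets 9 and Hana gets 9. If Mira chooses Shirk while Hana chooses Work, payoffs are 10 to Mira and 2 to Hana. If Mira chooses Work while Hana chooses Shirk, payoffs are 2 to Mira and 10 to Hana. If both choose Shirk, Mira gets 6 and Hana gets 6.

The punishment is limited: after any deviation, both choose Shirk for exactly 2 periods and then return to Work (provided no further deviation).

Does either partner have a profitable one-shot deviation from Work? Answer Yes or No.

A one-shot deviation gives 10 now, then 6 for 2 periods, then back to 9.
Gain from deviating: (10−9) today; loss: (9−6) in each of the next 2 periods.
No-deviation condition: (9−6)(δ+…+δ^2) ≥ 10−9, i.e. δ+…+δ^2 ≥ 1/3.
At δ = 1/5: δ+…+δ^2 = 0.2400 < 0.3333.
So cooperation is not sustainable.

Yes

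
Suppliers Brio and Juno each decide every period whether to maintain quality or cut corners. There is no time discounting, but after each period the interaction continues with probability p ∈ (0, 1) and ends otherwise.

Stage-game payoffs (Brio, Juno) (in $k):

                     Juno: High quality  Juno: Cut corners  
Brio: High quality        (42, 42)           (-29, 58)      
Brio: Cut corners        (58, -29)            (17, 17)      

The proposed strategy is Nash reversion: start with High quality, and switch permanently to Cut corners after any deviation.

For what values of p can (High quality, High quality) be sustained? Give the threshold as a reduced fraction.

With no time discounting, the continuation probability p plays the role of the discount factor.
Grim-trigger IC: 42/(1−p) ≥ 58 + 17p/(1−p) ⇒ p ≥ (58−42)/(58−17) = 16/41.

16/41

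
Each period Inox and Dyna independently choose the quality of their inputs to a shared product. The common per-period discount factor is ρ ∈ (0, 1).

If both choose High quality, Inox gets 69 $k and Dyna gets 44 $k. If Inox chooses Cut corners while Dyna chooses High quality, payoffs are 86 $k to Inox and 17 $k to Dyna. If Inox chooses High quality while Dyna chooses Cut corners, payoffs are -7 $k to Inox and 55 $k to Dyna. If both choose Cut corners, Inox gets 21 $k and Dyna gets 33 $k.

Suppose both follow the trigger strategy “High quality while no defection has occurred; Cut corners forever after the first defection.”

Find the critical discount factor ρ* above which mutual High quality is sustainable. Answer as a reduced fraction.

For Inox: deviation gain 86−69 = 17, per-period punishment loss 69−21 = 48. IC gives ρ ≥ 17/65.
For Dyna: gain 11, loss 11 per period, so ρ ≥ 11/22 = 1/2.
The tighter constraint is Dyna's, so cooperation needs ρ ≥ 1/2.

1/2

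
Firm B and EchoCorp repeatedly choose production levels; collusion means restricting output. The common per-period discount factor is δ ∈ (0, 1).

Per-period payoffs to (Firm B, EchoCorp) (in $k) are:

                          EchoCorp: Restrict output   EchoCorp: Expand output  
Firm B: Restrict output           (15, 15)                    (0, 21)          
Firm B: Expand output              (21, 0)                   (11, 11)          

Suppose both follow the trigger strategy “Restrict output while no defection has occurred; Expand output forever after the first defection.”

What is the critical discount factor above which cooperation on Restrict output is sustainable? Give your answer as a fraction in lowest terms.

3/5

One-period gain from deviating is 21 − 15 = 6. The loss is 15 − 11 = 4 in every subsequent period, with present value 4·δ/(1−δ).
Deviation is unprofitable when 4·δ/(1−δ) ≥ 6, i.e. δ/(1−δ) ≥ 3/2.
Equivalently δ ≥ 6/(6+4) = 3/5.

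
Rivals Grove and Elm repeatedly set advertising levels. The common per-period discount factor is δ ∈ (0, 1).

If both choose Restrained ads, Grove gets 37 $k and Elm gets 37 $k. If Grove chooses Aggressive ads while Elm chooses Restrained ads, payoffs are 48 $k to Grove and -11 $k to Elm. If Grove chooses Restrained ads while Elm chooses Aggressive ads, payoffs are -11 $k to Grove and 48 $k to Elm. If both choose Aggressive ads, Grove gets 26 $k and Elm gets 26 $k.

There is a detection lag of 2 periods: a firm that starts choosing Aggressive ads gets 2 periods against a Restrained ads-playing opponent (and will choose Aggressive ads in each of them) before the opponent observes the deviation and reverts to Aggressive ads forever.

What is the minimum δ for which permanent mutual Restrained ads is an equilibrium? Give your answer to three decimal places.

0.707

A deviator earns 48 for 2 periods, then 26 forever; cooperating earns 37 forever. Multiplying the IC by (1−δ):
37 ≥ 48(1−δ^2) + 26δ^2, so 22·δ^2 ≥ 11 and δ^2 ≥ 1/2.
δ ≥ (1/2)^(1/2) ≈ 0.707.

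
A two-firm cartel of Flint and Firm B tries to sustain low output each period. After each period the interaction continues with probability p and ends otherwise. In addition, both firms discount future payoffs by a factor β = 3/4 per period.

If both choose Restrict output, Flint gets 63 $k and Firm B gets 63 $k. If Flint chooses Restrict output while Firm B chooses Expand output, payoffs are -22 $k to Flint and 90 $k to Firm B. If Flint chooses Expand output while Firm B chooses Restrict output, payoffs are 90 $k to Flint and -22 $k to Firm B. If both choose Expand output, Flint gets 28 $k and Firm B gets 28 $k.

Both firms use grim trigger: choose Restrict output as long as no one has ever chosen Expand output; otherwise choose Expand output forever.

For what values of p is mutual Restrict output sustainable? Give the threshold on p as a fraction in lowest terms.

18/31

Expected continuation weight on next period's payoff is β·p = 3/4·p, which plays the role of the discount factor.
Cooperation requires 3/4·p ≥ (90−63)/(90−28) = 27/62, hence p ≥ 18/31.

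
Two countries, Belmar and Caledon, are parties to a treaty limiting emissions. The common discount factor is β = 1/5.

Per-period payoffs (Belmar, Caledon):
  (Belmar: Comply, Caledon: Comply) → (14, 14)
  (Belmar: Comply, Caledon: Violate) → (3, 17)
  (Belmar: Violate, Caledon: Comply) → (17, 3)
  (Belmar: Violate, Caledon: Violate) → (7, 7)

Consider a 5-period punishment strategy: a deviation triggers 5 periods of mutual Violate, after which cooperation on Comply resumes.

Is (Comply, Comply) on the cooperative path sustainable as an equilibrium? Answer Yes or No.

IC: β+…+β^5 ≥ (17−14)/(14−7) = 3/7.
At β = 1/5: partial sum = 0.2499 < 0.4286. Cooperation not sustainable.

No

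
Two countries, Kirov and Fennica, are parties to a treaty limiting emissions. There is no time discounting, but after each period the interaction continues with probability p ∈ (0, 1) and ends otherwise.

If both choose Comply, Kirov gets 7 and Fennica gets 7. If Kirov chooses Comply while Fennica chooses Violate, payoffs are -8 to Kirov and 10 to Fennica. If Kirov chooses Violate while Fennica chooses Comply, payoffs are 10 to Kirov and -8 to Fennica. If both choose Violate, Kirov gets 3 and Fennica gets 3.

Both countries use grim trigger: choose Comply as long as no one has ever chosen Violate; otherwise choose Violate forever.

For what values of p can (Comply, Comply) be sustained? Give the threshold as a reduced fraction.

3/7

Expected cooperation value is 7 + p·7 + p²·7 + … = 7/(1−p); deviation gives 10 + p·3/(1−p).
7 ≥ 10(1−p) + 3p ⇒ 7p ≥ 3 ⇒ p ≥ 3/7.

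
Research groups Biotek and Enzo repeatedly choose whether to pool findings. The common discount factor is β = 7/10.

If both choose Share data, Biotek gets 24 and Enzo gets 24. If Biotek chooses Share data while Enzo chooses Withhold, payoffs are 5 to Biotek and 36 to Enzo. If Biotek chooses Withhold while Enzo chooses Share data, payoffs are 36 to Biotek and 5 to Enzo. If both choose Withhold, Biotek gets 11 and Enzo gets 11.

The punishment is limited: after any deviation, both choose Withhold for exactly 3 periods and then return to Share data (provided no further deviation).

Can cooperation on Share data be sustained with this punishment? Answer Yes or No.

A one-shot deviation gives 36 now, then 11 for 3 periods, then back to 24.
Gain from deviating: (36−24) today; loss: (24−11) in each of the next 3 periods.
No-deviation condition: (24−11)(β+…+β^3) ≥ 36−24, i.e. β+…+β^3 ≥ 12/13.
At β = 7/10: β+…+β^3 = 1.5330 ≥ 0.9231.
So cooperation is sustainable.

Yes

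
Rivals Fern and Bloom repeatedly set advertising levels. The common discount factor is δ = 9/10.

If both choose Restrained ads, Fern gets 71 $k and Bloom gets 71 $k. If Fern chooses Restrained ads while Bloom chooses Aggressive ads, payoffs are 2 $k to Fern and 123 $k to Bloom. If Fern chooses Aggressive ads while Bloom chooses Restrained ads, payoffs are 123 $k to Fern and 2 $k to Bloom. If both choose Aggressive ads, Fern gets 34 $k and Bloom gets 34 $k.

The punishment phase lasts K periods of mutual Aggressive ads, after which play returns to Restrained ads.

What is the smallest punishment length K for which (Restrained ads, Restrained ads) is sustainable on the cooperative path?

2

IC: δ(1−δ^K)/(1−δ) ≥ (123−71)/(71−34) = 52/37.
With δ = 9/10: need 1 − δ^K ≥ 52/37·(1−9/10)/(9/10), i.e. δ^K ≤ 0.8438.
Since (9/10)^1 = 0.9000 and (9/10)^2 = 0.8100, the smallest such K is 2.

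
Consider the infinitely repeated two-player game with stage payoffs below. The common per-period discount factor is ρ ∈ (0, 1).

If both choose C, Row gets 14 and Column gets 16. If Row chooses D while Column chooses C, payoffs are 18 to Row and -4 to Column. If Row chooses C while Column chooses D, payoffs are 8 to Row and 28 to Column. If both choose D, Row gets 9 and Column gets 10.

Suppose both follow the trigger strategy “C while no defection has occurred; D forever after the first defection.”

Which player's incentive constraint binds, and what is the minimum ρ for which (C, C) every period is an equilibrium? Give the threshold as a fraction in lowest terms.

Column; ρ ≥ 2/3

Row's threshold: (18−14)/(18−9) = 4/9.
Column's threshold: (28−16)/(28−10) = 2/3.
4/9 < 2/3, so Column binds and ρ* = 2/3.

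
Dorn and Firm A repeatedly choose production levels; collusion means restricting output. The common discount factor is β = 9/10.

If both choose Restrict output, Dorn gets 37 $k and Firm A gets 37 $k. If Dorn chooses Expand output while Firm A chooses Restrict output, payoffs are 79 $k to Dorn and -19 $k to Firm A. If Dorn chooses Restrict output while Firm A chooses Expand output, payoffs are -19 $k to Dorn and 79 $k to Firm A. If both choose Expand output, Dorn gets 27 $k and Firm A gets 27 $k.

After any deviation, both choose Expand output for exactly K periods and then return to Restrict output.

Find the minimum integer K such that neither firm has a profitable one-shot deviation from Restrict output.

IC: β(1−β^K)/(1−β) ≥ (79−37)/(37−27) = 21/5.
With β = 9/10: need 1 − β^K ≥ 21/5·(1−9/10)/(9/10), i.e. β^K ≤ 0.5333.
Since (9/10)^5 = 0.5905 and (9/10)^6 = 0.5314, the smallest such K is 6.

6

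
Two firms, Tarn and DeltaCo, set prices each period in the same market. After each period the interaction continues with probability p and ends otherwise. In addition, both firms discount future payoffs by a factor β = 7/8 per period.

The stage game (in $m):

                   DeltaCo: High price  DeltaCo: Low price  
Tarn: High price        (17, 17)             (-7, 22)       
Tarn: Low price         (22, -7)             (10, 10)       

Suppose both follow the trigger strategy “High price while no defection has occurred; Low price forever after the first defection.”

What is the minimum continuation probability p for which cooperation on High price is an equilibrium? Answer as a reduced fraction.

With continuation probability p and discount β, the effective per-period discount factor is βp.
Grim-trigger IC: βp ≥ (22−17)/(22−10) = 5/12.
So p ≥ (5/12)/(7/8) = 10/21.

10/21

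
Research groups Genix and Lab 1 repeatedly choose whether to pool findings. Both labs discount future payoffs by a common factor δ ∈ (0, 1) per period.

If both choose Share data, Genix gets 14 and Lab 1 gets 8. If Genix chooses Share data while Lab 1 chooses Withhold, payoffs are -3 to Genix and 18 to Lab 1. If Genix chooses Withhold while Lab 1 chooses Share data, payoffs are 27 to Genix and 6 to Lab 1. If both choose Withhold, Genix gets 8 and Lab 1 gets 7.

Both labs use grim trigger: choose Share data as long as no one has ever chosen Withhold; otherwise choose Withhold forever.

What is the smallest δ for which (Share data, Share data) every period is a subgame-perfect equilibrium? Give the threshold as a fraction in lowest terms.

Genix's threshold: (27−14)/(27−8) = 13/19.
Lab 1's threshold: (18−8)/(18−7) = 10/11.
13/19 < 10/11, so Lab 1 binds and δ* = 10/11.

10/11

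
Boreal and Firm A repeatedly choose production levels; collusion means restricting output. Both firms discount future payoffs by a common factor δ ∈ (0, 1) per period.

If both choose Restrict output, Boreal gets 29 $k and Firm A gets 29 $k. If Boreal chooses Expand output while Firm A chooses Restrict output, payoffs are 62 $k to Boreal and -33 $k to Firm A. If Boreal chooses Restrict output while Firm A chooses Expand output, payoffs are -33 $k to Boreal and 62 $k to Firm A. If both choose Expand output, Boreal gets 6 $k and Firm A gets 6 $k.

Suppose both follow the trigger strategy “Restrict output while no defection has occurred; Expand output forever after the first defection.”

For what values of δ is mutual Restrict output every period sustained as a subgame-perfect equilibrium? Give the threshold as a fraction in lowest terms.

33/56

Cooperation forever yields 29 each period: 29/(1−δ).
Deviating yields 62 once, then 6 forever: 62 + 6δ/(1−δ).
No profitable deviation requires 29/(1−δ) ≥ 62 + 6δ/(1−δ).
Multiplying by (1−δ): 29 ≥ 62(1−δ) + 6δ = 62 − 56δ.
So 56δ ≥ 33, i.e. δ ≥ 33/56.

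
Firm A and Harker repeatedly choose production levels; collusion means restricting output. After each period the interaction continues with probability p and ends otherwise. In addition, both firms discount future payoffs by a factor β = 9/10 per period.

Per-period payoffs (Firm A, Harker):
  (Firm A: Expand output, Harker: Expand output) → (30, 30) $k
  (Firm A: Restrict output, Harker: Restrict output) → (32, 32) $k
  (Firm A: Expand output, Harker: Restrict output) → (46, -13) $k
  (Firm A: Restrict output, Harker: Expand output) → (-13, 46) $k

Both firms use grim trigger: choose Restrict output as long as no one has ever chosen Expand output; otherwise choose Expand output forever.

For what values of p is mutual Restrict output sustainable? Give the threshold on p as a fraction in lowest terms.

With continuation probability p and discount β, the effective per-period discount factor is βp.
Grim-trigger IC: βp ≥ (46−32)/(46−30) = 7/8.
So p ≥ (7/8)/(9/10) = 35/36.

35/36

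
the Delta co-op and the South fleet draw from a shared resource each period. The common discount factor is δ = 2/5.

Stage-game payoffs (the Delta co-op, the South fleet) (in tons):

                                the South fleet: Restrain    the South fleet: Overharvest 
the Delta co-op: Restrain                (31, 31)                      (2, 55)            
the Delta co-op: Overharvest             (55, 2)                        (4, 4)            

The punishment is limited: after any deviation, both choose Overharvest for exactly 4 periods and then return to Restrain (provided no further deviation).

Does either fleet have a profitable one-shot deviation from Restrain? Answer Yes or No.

Yes

IC: δ+…+δ^4 ≥ (55−31)/(31−4) = 8/9.
At δ = 2/5: partial sum = 0.6496 < 0.8889. Cooperation not sustainable.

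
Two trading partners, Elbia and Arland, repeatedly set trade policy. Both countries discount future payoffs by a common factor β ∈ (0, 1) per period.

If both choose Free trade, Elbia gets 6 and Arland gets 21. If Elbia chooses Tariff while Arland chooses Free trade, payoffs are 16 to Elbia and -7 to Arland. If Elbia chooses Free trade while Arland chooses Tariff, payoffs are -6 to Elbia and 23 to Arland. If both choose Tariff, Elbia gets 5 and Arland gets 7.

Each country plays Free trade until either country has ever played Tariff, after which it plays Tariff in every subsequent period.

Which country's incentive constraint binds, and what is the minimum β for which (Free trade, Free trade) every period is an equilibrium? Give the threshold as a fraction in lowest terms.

Elbia; β ≥ 10/11

For Elbia: deviation gain 16−6 = 10, per-period punishment loss 6−5 = 1. IC gives β ≥ 10/11.
For Arland: gain 2, loss 14 per period, so β ≥ 2/16 = 1/8.
The tighter constraint is Elbia's, so cooperation needs β ≥ 10/11.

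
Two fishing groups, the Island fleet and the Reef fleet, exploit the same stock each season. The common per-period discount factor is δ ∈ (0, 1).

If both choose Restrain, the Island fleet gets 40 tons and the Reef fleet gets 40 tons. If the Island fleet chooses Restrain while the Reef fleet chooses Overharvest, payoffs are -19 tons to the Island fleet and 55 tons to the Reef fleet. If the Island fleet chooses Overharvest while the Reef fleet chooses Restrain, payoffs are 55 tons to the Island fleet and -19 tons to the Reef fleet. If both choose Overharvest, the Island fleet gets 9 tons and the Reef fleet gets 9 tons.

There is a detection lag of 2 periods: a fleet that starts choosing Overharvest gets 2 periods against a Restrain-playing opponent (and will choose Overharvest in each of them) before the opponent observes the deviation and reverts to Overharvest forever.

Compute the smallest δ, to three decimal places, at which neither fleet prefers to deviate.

0.571

Deviating for the 2 undetected periods gains 55−40 = 15 per period over cooperation, then loses 40−9 = 31 per period forever once punishment starts.
Gain: 15(1 + δ + … + δ^1); loss: 31·δ^2/(1−δ).
No profitable deviation ⇔ 15(1−δ^2) ≤ 31·δ^2, i.e. δ^2 ≥ 15/(15+31) = 15/46.
Hence δ ≥ (15/46)^(1/2) ≈ 0.571.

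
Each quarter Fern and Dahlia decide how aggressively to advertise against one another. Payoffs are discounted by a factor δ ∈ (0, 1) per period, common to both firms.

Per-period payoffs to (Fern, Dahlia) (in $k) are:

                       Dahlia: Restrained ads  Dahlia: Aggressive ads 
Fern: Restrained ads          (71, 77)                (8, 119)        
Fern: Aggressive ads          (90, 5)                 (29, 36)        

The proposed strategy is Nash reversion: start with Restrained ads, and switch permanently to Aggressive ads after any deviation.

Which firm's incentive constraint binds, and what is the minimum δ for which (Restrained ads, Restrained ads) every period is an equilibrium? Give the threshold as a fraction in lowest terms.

Dahlia; δ ≥ 42/83

For Fern: deviation gain 90−71 = 19, per-period punishment loss 71−29 = 42. IC gives δ ≥ 19/61.
For Dahlia: gain 42, loss 41 per period, so δ ≥ 42/83.
The tighter constraint is Dahlia's, so cooperation needs δ ≥ 42/83.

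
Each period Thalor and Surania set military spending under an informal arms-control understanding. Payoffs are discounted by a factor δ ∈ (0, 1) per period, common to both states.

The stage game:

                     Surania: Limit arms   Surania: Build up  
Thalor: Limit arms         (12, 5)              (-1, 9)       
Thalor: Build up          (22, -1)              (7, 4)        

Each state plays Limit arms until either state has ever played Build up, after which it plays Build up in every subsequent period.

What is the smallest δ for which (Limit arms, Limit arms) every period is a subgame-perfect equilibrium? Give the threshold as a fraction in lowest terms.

For Thalor: deviation gain 22−12 = 10, per-period punishment loss 12−7 = 5. IC gives δ ≥ 10/15 = 2/3.
For Surania: gain 4, loss 1 per period, so δ ≥ 4/5.
The tighter constraint is Surania's, so cooperation needs δ ≥ 4/5.

4/5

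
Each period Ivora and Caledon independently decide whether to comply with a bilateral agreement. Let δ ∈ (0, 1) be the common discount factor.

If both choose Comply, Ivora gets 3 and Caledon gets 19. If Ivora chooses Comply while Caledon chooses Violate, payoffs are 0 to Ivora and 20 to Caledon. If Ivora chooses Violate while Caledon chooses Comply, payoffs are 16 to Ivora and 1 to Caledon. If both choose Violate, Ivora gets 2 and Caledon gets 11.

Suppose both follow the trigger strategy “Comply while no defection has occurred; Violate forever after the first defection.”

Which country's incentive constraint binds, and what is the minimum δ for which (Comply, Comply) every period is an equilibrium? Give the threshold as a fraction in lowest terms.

Ivora's threshold: (16−3)/(16−2) = 13/14.
Caledon's threshold: (20−19)/(20−11) = 1/9.
13/14 > 1/9, so Ivora binds and δ* = 13/14.

Ivora; δ ≥ 13/14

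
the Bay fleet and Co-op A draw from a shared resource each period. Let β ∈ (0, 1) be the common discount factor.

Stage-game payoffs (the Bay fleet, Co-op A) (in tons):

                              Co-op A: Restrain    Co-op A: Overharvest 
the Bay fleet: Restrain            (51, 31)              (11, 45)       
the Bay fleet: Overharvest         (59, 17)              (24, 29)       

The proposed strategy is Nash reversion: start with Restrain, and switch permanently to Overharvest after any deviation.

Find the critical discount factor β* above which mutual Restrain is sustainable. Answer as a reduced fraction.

7/8

the Bay fleet's threshold: (59−51)/(59−24) = 8/35.
Co-op A's threshold: (45−31)/(45−29) = 7/8.
8/35 < 7/8, so Co-op A binds and β* = 7/8.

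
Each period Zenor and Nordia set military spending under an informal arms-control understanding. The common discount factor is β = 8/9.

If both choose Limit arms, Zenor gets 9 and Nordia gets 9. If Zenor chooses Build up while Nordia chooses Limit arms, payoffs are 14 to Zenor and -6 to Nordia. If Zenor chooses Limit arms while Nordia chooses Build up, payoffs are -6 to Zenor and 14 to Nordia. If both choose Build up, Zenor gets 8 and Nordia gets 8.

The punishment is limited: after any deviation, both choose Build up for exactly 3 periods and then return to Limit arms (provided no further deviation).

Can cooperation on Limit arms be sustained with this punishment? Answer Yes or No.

No

A one-shot deviation gives 14 now, then 8 for 3 periods, then back to 9.
Gain from deviating: (14−9) today; loss: (9−8) in each of the next 3 periods.
No-deviation condition: (9−8)(β+…+β^3) ≥ 14−9, i.e. β+…+β^3 ≥ 5.
At β = 8/9: β+…+β^3 = 2.3813 < 5.0000.
So cooperation is not sustainable.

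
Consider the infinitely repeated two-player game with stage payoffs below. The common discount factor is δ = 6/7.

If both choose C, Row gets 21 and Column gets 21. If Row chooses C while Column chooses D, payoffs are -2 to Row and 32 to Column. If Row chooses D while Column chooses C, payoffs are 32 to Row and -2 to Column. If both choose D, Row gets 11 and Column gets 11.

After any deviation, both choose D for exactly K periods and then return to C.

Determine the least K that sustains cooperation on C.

2

No profitable deviation requires (21−11)(δ+…+δ^K) ≥ 32−21, i.e. δ+…+δ^K ≥ 11/10 ≈ 1.1000.
With δ = 6/7, the partial sums are K=1: 0.8571, K=2: 1.5918.
K = 2 is the first length at which the sum reaches 1.1000.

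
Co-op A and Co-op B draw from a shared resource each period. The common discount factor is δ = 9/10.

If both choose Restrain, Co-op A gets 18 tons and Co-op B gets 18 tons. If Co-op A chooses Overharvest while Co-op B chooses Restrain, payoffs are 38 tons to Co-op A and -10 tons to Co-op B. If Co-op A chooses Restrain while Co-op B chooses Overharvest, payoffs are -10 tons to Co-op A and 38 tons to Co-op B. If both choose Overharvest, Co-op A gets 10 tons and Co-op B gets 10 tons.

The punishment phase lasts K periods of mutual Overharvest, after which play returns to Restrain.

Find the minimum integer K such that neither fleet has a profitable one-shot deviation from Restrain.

4

Need Σ_{k=1}^{K} δ^k ≥ (38−18)/(18−10) = 2.5000 at δ = 9/10.
At K = 3 the sum is 2.4390 < 2.5000; at K = 4 it is 3.0951 ≥ 2.5000.
So the minimum punishment length is K = 4.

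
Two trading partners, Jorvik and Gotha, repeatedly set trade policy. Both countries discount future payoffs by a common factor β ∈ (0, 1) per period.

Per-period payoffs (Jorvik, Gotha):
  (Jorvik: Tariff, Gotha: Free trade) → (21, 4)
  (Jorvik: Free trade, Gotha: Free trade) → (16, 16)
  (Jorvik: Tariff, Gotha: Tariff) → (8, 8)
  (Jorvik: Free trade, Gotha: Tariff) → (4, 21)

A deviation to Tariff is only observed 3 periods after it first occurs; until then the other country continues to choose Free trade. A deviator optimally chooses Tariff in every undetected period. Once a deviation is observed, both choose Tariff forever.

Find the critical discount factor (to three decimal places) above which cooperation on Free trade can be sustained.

0.727

A deviator earns 21 for 3 periods, then 8 forever; cooperating earns 16 forever. Multiplying the IC by (1−β):
16 ≥ 21(1−β^3) + 8β^3, so 13·β^3 ≥ 5 and β^3 ≥ 5/13.
β ≥ (5/13)^(1/3) ≈ 0.727.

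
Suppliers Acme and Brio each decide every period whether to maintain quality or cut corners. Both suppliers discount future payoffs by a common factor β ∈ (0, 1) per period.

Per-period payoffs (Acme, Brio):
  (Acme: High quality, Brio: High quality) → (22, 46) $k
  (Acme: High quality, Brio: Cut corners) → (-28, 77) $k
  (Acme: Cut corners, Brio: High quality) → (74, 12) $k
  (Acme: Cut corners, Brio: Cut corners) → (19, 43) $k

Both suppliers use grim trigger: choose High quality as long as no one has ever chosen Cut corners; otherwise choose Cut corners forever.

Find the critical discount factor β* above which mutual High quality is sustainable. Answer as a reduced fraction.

Acme: cooperation gives 22 each period; deviation gives 74 once then 19 forever.
  22/(1−β) ≥ 74 + 19β/(1−β) ⇒ β ≥ 52/55.
Brio: cooperation gives 46 each period; deviation gives 77 once then 43 forever.
  β ≥ 31/34.
Both must hold, so the binding constraint is Acme's: β ≥ 52/55.

52/55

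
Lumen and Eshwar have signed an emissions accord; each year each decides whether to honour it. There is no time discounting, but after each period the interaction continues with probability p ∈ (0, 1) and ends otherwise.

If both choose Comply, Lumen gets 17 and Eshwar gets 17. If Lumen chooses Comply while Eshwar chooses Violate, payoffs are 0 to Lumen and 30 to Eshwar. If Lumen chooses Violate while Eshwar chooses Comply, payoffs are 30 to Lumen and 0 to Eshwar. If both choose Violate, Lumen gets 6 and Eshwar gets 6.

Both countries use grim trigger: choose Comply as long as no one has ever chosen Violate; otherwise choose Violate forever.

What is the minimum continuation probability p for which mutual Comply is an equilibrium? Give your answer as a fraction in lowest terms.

13/24

With no time discounting, the continuation probability p plays the role of the discount factor.
Grim-trigger IC: 17/(1−p) ≥ 30 + 6p/(1−p) ⇒ p ≥ (30−17)/(30−6) = 13/24.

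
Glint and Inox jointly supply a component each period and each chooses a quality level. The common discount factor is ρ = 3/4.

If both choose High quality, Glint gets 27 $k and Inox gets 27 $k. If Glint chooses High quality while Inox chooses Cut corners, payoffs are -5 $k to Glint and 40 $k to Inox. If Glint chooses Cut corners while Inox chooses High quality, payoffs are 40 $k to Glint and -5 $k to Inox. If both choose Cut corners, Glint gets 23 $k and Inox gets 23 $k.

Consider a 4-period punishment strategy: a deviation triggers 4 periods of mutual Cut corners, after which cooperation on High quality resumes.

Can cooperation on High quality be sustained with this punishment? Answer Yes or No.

IC: ρ+…+ρ^4 ≥ (40−27)/(27−23) = 13/4.
At ρ = 3/4: partial sum = 2.0508 < 3.2500. Cooperation not sustainable.

No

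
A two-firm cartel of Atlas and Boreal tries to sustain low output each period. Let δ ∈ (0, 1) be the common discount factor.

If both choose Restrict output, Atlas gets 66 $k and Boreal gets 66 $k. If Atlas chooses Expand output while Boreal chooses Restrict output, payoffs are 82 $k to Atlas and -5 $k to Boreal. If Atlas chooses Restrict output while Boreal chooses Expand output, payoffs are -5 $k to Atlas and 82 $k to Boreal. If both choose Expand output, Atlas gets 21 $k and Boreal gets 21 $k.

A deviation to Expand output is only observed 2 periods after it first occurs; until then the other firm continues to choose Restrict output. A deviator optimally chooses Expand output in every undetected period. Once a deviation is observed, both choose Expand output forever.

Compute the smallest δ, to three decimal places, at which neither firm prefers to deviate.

The best deviation is to choose Expand output for all 2 undetected periods, earning 82 each, then 21 forever once detected.
Deviation value: 82(1−δ^2)/(1−δ) + 21δ^2/(1−δ); cooperation value: 66/(1−δ).
IC: 66 ≥ 82(1−δ^2) + 21δ^2 = 82 − 61δ^2.
So δ^2 ≥ 16/61, giving δ ≥ (16/61)^(1/2) ≈ 0.512.

0.512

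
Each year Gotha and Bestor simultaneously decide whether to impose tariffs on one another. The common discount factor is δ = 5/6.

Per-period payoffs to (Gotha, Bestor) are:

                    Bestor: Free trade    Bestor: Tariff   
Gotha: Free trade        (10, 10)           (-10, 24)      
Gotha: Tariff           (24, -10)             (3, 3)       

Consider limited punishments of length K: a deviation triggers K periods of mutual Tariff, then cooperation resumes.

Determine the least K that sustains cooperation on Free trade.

No profitable deviation requires (10−3)(δ+…+δ^K) ≥ 24−10, i.e. δ+…+δ^K ≥ 2 ≈ 2.0000.
With δ = 5/6, the partial sums are K=1: 0.8333, K=2: 1.5278, K=3: 2.1065.
K = 3 is the first length at which the sum reaches 2.0000.

3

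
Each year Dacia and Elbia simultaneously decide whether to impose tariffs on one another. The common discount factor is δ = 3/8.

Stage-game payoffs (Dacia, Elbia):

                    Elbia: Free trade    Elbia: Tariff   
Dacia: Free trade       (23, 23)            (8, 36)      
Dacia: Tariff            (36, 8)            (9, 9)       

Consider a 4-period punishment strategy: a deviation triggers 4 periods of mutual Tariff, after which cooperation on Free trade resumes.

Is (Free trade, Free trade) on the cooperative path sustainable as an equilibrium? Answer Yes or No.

A one-shot deviation gives 36 now, then 9 for 4 periods, then back to 23.
Gain from deviating: (36−23) today; loss: (23−9) in each of the next 4 periods.
No-deviation condition: (23−9)(δ+…+δ^4) ≥ 36−23, i.e. δ+…+δ^4 ≥ 13/14.
At δ = 3/8: δ+…+δ^4 = 0.5881 < 0.9286.
So cooperation is not sustainable.

No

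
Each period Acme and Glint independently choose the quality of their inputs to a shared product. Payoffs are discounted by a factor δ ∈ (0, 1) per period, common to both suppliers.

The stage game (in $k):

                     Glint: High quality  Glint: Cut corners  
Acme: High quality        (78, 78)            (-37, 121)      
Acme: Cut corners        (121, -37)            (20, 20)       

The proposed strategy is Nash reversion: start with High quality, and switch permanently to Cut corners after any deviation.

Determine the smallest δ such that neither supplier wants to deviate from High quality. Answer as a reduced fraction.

43/101

Cooperation forever yields 78 each period: 78/(1−δ).
Deviating yields 121 once, then 20 forever: 121 + 20δ/(1−δ).
No profitable deviation requires 78/(1−δ) ≥ 121 + 20δ/(1−δ).
Multiplying by (1−δ): 78 ≥ 121(1−δ) + 20δ = 121 − 101δ.
So 101δ ≥ 43, i.e. δ ≥ 43/101.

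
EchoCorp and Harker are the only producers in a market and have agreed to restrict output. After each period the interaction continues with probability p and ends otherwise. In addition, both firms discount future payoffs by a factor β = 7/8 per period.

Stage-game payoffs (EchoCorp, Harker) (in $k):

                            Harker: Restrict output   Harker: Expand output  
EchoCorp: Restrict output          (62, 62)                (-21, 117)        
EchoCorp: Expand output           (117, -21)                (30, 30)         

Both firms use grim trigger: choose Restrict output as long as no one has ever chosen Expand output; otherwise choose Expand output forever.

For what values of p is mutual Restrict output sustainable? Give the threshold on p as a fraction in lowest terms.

With continuation probability p and discount β, the effective per-period discount factor is βp.
Grim-trigger IC: βp ≥ (117−62)/(117−30) = 55/87.
So p ≥ (55/87)/(7/8) = 440/609.

440/609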